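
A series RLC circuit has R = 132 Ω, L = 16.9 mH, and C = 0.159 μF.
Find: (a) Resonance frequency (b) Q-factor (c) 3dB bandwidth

Step 1 — Resonance: ω₀ = 1/√(LC) = 1/√(0.0169·1.59e-07) = 1.929e+04 rad/s.
Step 2 — f₀ = ω₀/(2π) = 3070 Hz.
Step 3 — Series Q: Q = ω₀L/R = 1.929e+04·0.0169/132 = 2.47.
Step 4 — Bandwidth: Δω = ω₀/Q = 7811 rad/s; BW = Δω/(2π) = 1243 Hz.

(a) f₀ = 3070 Hz  (b) Q = 2.47  (c) BW = 1243 Hz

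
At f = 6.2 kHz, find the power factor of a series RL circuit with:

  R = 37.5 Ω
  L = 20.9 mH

Step 1 — Angular frequency: ω = 2π·f = 2π·6200 = 3.896e+04 rad/s.
Step 2 — Component impedances:
  R: Z = R = 37.5 Ω
  L: Z = jωL = j·3.896e+04·0.0209 = 0 + j814.2 Ω
Step 3 — Series combination: Z_total = R + L = 37.5 + j814.2 Ω = 815∠87.4° Ω.
Step 4 — Power factor: PF = cos(φ) = Re(Z)/|Z| = 37.5/815 = 0.04601.
Step 5 — Type: Im(Z) = 814.2 ⇒ lagging (phase φ = 87.4°).

PF = 0.04601 (lagging, φ = 87.4°)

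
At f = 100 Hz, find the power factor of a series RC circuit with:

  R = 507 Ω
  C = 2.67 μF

Step 1 — Angular frequency: ω = 2π·f = 2π·100 = 628.3 rad/s.
Step 2 — Component impedances:
  R: Z = R = 507 Ω
  C: Z = 1/(jωC) = -j/(ω·C) = 0 - j596.1 Ω
Step 3 — Series combination: Z_total = R + C = 507 - j596.1 Ω = 782.5∠-49.6° Ω.
Step 4 — Power factor: PF = cos(φ) = Re(Z)/|Z| = 507/782.5 = 0.6479.
Step 5 — Type: Im(Z) = -596.1 ⇒ leading (phase φ = -49.6°).

PF = 0.6479 (leading, φ = -49.6°)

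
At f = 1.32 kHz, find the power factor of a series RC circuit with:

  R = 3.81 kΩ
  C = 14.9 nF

Step 1 — Angular frequency: ω = 2π·f = 2π·1320 = 8294 rad/s.
Step 2 — Component impedances:
  R: Z = R = 3810 Ω
  C: Z = 1/(jωC) = -j/(ω·C) = 0 - j8092 Ω
Step 3 — Series combination: Z_total = R + C = 3810 - j8092 Ω = 8944∠-64.8° Ω.
Step 4 — Power factor: PF = cos(φ) = Re(Z)/|Z| = 3810/8944 = 0.426.
Step 5 — Type: Im(Z) = -8092 ⇒ leading (phase φ = -64.8°).

PF = 0.426 (leading, φ = -64.8°)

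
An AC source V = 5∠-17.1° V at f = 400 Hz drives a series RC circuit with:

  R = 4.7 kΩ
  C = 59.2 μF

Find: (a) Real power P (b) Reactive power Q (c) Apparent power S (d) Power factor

Step 1 — Angular frequency: ω = 2π·f = 2π·400 = 2513 rad/s.
Step 2 — Component impedances:
  R: Z = R = 4700 Ω
  C: Z = 1/(jωC) = -j/(ω·C) = 0 - j6.721 Ω
Step 3 — Series combination: Z_total = R + C = 4700 - j6.721 Ω = 4700∠-0.1° Ω.
Step 4 — Source phasor: V = 5∠-17.1° V = 4.779 - j1.47 V.
Step 5 — Current: I = V / Z = 0.001017 - j0.0003114 A = 0.001064∠-17.0° A.
Step 6 — Complex power: S = V·I* = 0.005319 - j7.606e-06 VA.
Step 7 — Real power: P = Re(S) = 0.005319 W.
Step 8 — Reactive power: Q = Im(S) = -7.606e-06 VAR.
Step 9 — Apparent power: |S| = 0.005319 VA.
Step 10 — Power factor: PF = P/|S| = 1 (leading).

(a) P = 0.005319 W  (b) Q = -7.606e-06 VAR  (c) S = 0.005319 VA  (d) PF = 1 (leading)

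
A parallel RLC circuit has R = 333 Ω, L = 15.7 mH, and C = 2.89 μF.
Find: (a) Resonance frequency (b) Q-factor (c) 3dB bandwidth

Step 1 — Resonance: ω₀ = 1/√(LC) = 1/√(0.0157·2.89e-06) = 4695 rad/s.
Step 2 — f₀ = ω₀/(2π) = 747.2 Hz.
Step 3 — Parallel Q: Q = R/(ω₀L) = 333/(4695·0.0157) = 4.518.
Step 4 — Bandwidth: Δω = ω₀/Q = 1039 rad/s; BW = Δω/(2π) = 165.4 Hz.

(a) f₀ = 747.2 Hz  (b) Q = 4.518  (c) BW = 165.4 Hz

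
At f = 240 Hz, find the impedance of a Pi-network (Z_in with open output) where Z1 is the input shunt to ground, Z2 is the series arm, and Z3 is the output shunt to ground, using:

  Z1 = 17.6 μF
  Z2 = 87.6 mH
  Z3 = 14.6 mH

Step 1 — Angular frequency: ω = 2π·f = 2π·240 = 1508 rad/s.
Step 2 — Component impedances:
  Z1: Z = 1/(jωC) = -j/(ω·C) = 0 - j37.68 Ω
  Z2: Z = jωL = j·1508·0.0876 = 0 + j132.1 Ω
  Z3: Z = jωL = j·1508·0.0146 = 0 + j22.02 Ω
Step 3 — With open output, the series arm Z2 and the output shunt Z3 appear in series to ground: Z2 + Z3 = 0 + j154.1 Ω.
Step 4 — Parallel with input shunt Z1: Z_in = Z1 || (Z2 + Z3) = 0 - j49.87 Ω = 49.87∠-90.0° Ω.

Z = 0 - j49.87 Ω = 49.87∠-90.0° Ω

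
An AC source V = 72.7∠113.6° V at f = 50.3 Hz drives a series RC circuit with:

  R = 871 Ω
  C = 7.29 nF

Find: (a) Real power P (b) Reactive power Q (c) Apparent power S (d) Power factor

Step 1 — Angular frequency: ω = 2π·f = 2π·50.3 = 316 rad/s.
Step 2 — Component impedances:
  R: Z = R = 871 Ω
  C: Z = 1/(jωC) = -j/(ω·C) = 0 - j4.34e+05 Ω
Step 3 — Series combination: Z_total = R + C = 871 - j4.34e+05 Ω = 4.34e+05∠-89.9° Ω.
Step 4 — Source phasor: V = 72.7∠113.6° V = -29.11 + j66.62 V.
Step 5 — Current: I = V / Z = -0.0001536 - j6.675e-05 A = 0.0001675∠-156.5° A.
Step 6 — Complex power: S = V·I* = 2.444e-05 - j0.01218 VA.
Step 7 — Real power: P = Re(S) = 2.444e-05 W.
Step 8 — Reactive power: Q = Im(S) = -0.01218 VAR.
Step 9 — Apparent power: |S| = 0.01218 VA.
Step 10 — Power factor: PF = P/|S| = 0.002007 (leading).

(a) P = 2.444e-05 W  (b) Q = -0.01218 VAR  (c) S = 0.01218 VA  (d) PF = 0.002007 (leading)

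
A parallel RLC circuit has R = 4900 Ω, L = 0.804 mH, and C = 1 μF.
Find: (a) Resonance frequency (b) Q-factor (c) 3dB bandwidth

Step 1 — Resonance: ω₀ = 1/√(LC) = 1/√(0.000804·1e-06) = 3.527e+04 rad/s.
Step 2 — f₀ = ω₀/(2π) = 5613 Hz.
Step 3 — Parallel Q: Q = R/(ω₀L) = 4900/(3.527e+04·0.000804) = 172.8.
Step 4 — Bandwidth: Δω = ω₀/Q = 204.1 rad/s; BW = Δω/(2π) = 32.48 Hz.

(a) f₀ = 5613 Hz  (b) Q = 172.8  (c) BW = 32.48 Hz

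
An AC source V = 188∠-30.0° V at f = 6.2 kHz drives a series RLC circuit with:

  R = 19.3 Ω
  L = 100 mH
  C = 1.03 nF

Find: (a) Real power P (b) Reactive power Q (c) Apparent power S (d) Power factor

Step 1 — Angular frequency: ω = 2π·f = 2π·6200 = 3.896e+04 rad/s.
Step 2 — Component impedances:
  R: Z = R = 19.3 Ω
  L: Z = jωL = j·3.896e+04·0.1 = 0 + j3896 Ω
  C: Z = 1/(jωC) = -j/(ω·C) = 0 - j2.492e+04 Ω
Step 3 — Series combination: Z_total = R + L + C = 19.3 - j2.103e+04 Ω = 2.103e+04∠-89.9° Ω.
Step 4 — Source phasor: V = 188∠-30.0° V = 162.8 - j94 V.
Step 5 — Current: I = V / Z = 0.004478 + j0.007739 A = 0.008941∠59.9° A.
Step 6 — Complex power: S = V·I* = 0.001543 - j1.681 VA.
Step 7 — Real power: P = Re(S) = 0.001543 W.
Step 8 — Reactive power: Q = Im(S) = -1.681 VAR.
Step 9 — Apparent power: |S| = 1.681 VA.
Step 10 — Power factor: PF = P/|S| = 0.0009179 (leading).

(a) P = 0.001543 W  (b) Q = -1.681 VAR  (c) S = 1.681 VA  (d) PF = 0.0009179 (leading)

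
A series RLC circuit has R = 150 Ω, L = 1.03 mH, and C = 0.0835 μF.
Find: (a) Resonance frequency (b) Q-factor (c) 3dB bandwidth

Step 1 — Resonance: ω₀ = 1/√(LC) = 1/√(0.00103·8.35e-08) = 1.078e+05 rad/s.
Step 2 — f₀ = ω₀/(2π) = 1.716e+04 Hz.
Step 3 — Series Q: Q = ω₀L/R = 1.078e+05·0.00103/150 = 0.7404.
Step 4 — Bandwidth: Δω = ω₀/Q = 1.456e+05 rad/s; BW = Δω/(2π) = 2.318e+04 Hz.

(a) f₀ = 1.716e+04 Hz  (b) Q = 0.7404  (c) BW = 2.318e+04 Hz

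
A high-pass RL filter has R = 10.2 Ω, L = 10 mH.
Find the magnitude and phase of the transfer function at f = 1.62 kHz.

Step 1 — Angular frequency: ω = 2π·1620 = 1.018e+04 rad/s.
Step 2 — Transfer function: H(jω) = jωL/(R + jωL).
Step 3 — Numerator jωL = j·101.8; denominator R + jωL = 10.2 + j101.8.
Step 4 — H = 0.9901 + j0.09921.
Step 5 — Magnitude: |H| = 0.995 (-0.0 dB); phase: φ = 5.7°.

|H| = 0.995 (-0.0 dB), φ = 5.7°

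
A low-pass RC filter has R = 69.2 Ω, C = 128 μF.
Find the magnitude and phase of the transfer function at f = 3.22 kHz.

Step 1 — Angular frequency: ω = 2π·3220 = 2.023e+04 rad/s.
Step 2 — Transfer function: H(jω) = 1/(1 + jωRC).
Step 3 — Denominator: 1 + jωRC = 1 + j·2.023e+04·69.2·0.000128 = 1 + j179.2.
Step 4 — H = 3.114e-05 - j0.00558.
Step 5 — Magnitude: |H| = 0.00558 (-45.1 dB); phase: φ = -89.7°.

|H| = 0.00558 (-45.1 dB), φ = -89.7°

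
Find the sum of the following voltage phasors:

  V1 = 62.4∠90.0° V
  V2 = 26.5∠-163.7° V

Step 1 — Convert each phasor to rectangular form:
  V1 = 62.4·(cos(90.0°) + j·sin(90.0°)) = 0 + j62.4 V
  V2 = 26.5·(cos(-163.7°) + j·sin(-163.7°)) = -25.43 - j7.438 V
Step 2 — Sum components: V_total = -25.43 + j54.96 V.
Step 3 — Convert to polar: |V_total| = 60.56 V, ∠V_total = 114.8°.

V_total = 60.56∠114.8° V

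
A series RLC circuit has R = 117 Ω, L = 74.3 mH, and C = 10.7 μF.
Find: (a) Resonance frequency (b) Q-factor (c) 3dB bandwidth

Step 1 — Resonance condition Im(Z)=0 gives ω₀ = 1/√(LC).
Step 2 — ω₀ = 1/√(0.0743·1.07e-05) = 1122 rad/s.
Step 3 — f₀ = ω₀/(2π) = 178.5 Hz.
Step 4 — Series Q: Q = ω₀L/R = 1122·0.0743/117 = 0.7122.
Step 5 — 3dB bandwidth: Δω = ω₀/Q = 1575 rad/s; BW = Δω/(2π) = 250.6 Hz.

(a) f₀ = 178.5 Hz  (b) Q = 0.7122  (c) BW = 250.6 Hz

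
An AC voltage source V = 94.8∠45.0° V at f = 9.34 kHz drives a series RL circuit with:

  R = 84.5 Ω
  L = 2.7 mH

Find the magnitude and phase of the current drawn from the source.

Step 1 — Angular frequency: ω = 2π·f = 2π·9340 = 5.868e+04 rad/s.
Step 2 — Component impedances:
  R: Z = R = 84.5 Ω
  L: Z = jωL = j·5.868e+04·0.0027 = 0 + j158.4 Ω
Step 3 — Series combination: Z_total = R + L = 84.5 + j158.4 Ω = 179.6∠61.9° Ω.
Step 4 — Source phasor: V = 94.8∠45.0° V = 67.03 + j67.03 V.
Step 5 — Ohm's law: I = V / Z_total = (67.03 + j67.03) / (84.5 + j158.4) = 0.505 - j0.1537 A.
Step 6 — Convert to polar: |I| = 0.5279 A, ∠I = -16.9°.

I = 0.5279∠-16.9° A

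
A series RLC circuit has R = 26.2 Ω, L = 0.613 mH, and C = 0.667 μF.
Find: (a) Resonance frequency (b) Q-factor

Step 1 — Resonance condition Im(Z)=0 gives ω₀ = 1/√(LC).
Step 2 — ω₀ = 1/√(0.000613·6.67e-07) = 4.945e+04 rad/s.
Step 3 — f₀ = ω₀/(2π) = 7871 Hz.
Step 4 — Series Q: Q = ω₀L/R = 4.945e+04·0.000613/26.2 = 1.157.

(a) f₀ = 7871 Hz  (b) Q = 1.157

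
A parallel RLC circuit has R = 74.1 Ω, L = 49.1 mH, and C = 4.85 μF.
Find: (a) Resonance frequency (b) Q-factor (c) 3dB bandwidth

Step 1 — Resonance: ω₀ = 1/√(LC) = 1/√(0.0491·4.85e-06) = 2049 rad/s.
Step 2 — f₀ = ω₀/(2π) = 326.1 Hz.
Step 3 — Parallel Q: Q = R/(ω₀L) = 74.1/(2049·0.0491) = 0.7365.
Step 4 — Bandwidth: Δω = ω₀/Q = 2783 rad/s; BW = Δω/(2π) = 442.9 Hz.

(a) f₀ = 326.1 Hz  (b) Q = 0.7365  (c) BW = 442.9 Hz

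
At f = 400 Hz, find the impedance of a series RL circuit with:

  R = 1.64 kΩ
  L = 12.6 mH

Step 1 — Angular frequency: ω = 2π·f = 2π·400 = 2513 rad/s.
Step 2 — Component impedances:
  R: Z = R = 1640 Ω
  L: Z = jωL = j·2513·0.0126 = 0 + j31.67 Ω
Step 3 — Series combination: Z_total = R + L = 1640 + j31.67 Ω = 1640∠1.1° Ω.

Z = 1640 + j31.67 Ω = 1640∠1.1° Ω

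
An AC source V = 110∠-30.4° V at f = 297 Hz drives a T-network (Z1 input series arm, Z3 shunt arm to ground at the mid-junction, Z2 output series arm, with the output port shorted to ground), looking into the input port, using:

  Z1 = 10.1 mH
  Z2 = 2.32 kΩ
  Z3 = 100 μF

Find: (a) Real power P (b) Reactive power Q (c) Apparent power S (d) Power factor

Step 1 — Angular frequency: ω = 2π·f = 2π·297 = 1866 rad/s.
Step 2 — Component impedances:
  Z1: Z = jωL = j·1866·0.0101 = 0 + j18.85 Ω
  Z2: Z = R = 2320 Ω
  Z3: Z = 1/(jωC) = -j/(ω·C) = 0 - j5.359 Ω
Step 3 — With the output port shorted to ground, the output series arm Z2 runs from the junction to ground; the shunt arm Z3 also runs from the junction to ground. They appear in parallel: Z3 || Z2 = 0.01238 - j5.359 Ω.
Step 4 — Series with input arm Z1: Z_in = Z1 + (Z3 || Z2) = 0.01238 + j13.49 Ω = 13.49∠89.9° Ω.
Step 5 — Source phasor: V = 110∠-30.4° V = 94.88 - j55.66 V.
Step 6 — Current: I = V / Z = -4.12 - j7.037 A = 8.155∠-120.3° A.
Step 7 — Complex power: S = V·I* = 0.8231 + j897 VA.
Step 8 — Real power: P = Re(S) = 0.8231 W.
Step 9 — Reactive power: Q = Im(S) = 897 VAR.
Step 10 — Apparent power: |S| = 897 VA.
Step 11 — Power factor: PF = P/|S| = 0.0009176 (lagging).

(a) P = 0.8231 W  (b) Q = 897 VAR  (c) S = 897 VA  (d) PF = 0.0009176 (lagging)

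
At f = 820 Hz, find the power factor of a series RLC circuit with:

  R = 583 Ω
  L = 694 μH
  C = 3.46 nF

Step 1 — Angular frequency: ω = 2π·f = 2π·820 = 5152 rad/s.
Step 2 — Component impedances:
  R: Z = R = 583 Ω
  L: Z = jωL = j·5152·0.000694 = 0 + j3.576 Ω
  C: Z = 1/(jωC) = -j/(ω·C) = 0 - j5.61e+04 Ω
Step 3 — Series combination: Z_total = R + L + C = 583 - j5.609e+04 Ω = 5.61e+04∠-89.4° Ω.
Step 4 — Power factor: PF = cos(φ) = Re(Z)/|Z| = 583/5.61e+04 = 0.01039.
Step 5 — Type: Im(Z) = -5.609e+04 ⇒ leading (phase φ = -89.4°).

PF = 0.01039 (leading, φ = -89.4°)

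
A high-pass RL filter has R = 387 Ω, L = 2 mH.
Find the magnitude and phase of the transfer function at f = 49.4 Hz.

Step 1 — Angular frequency: ω = 2π·49.4 = 310.4 rad/s.
Step 2 — Transfer function: H(jω) = jωL/(R + jωL).
Step 3 — Numerator jωL = j·0.6208; denominator R + jωL = 387 + j0.6208.
Step 4 — H = 2.573e-06 + j0.001604.
Step 5 — Magnitude: |H| = 0.001604 (-55.9 dB); phase: φ = 89.9°.

|H| = 0.001604 (-55.9 dB), φ = 89.9°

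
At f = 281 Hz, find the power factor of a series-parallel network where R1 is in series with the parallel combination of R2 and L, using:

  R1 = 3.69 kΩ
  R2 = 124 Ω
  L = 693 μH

Step 1 — Angular frequency: ω = 2π·f = 2π·281 = 1766 rad/s.
Step 2 — Component impedances:
  R1: Z = R = 3690 Ω
  R2: Z = R = 124 Ω
  L: Z = jωL = j·1766·0.000693 = 0 + j1.224 Ω
Step 3 — Parallel branch: R2 || L = 1/(1/R2 + 1/L) = 0.01207 + j1.223 Ω.
Step 4 — Series with R1: Z_total = R1 + (R2 || L) = 3690 + j1.223 Ω = 3690∠0.0° Ω.
Step 5 — Power factor: PF = cos(φ) = Re(Z)/|Z| = 3690/3690 = 1.
Step 6 — Type: Im(Z) = 1.223 ⇒ lagging (phase φ = 0.0°).

PF = 1 (lagging, φ = 0.0°)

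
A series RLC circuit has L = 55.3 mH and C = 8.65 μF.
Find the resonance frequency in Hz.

Step 1 — Resonance condition Im(Z)=0 gives ω₀ = 1/√(LC).
Step 2 — ω₀ = 1/√(0.0553·8.65e-06) = 1446 rad/s.
Step 3 — f₀ = ω₀/(2π) = 230.1 Hz.

f₀ = 230.1 Hz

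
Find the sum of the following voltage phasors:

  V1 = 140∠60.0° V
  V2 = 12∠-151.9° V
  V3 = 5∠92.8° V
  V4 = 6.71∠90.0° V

Step 1 — Convert each phasor to rectangular form:
  V1 = 140·(cos(60.0°) + j·sin(60.0°)) = 70 + j121.2 V
  V2 = 12·(cos(-151.9°) + j·sin(-151.9°)) = -10.59 - j5.652 V
  V3 = 5·(cos(92.8°) + j·sin(92.8°)) = -0.2442 + j4.994 V
  V4 = 6.71·(cos(90.0°) + j·sin(90.0°)) = 0 + j6.71 V
Step 2 — Sum components: V_total = 59.17 + j127.3 V.
Step 3 — Convert to polar: |V_total| = 140.4 V, ∠V_total = 65.1°.

V_total = 140.4∠65.1° V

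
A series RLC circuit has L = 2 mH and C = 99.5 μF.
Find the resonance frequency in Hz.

Step 1 — Resonance condition Im(Z)=0 gives ω₀ = 1/√(LC).
Step 2 — ω₀ = 1/√(0.002·9.95e-05) = 2242 rad/s.
Step 3 — f₀ = ω₀/(2π) = 356.8 Hz.

f₀ = 356.8 Hz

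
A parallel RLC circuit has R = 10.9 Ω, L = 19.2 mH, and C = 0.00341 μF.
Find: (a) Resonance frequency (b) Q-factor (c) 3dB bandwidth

Step 1 — Resonance: ω₀ = 1/√(LC) = 1/√(0.0192·3.41e-09) = 1.236e+05 rad/s.
Step 2 — f₀ = ω₀/(2π) = 1.967e+04 Hz.
Step 3 — Parallel Q: Q = R/(ω₀L) = 10.9/(1.236e+05·0.0192) = 0.004594.
Step 4 — Bandwidth: Δω = ω₀/Q = 2.69e+07 rad/s; BW = Δω/(2π) = 4.282e+06 Hz.

(a) f₀ = 1.967e+04 Hz  (b) Q = 0.004594  (c) BW = 4.282e+06 Hz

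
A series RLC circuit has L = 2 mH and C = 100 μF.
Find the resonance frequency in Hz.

Step 1 — Resonance condition Im(Z)=0 gives ω₀ = 1/√(LC).
Step 2 — ω₀ = 1/√(0.002·0.0001) = 2236 rad/s.
Step 3 — f₀ = ω₀/(2π) = 355.9 Hz.

f₀ = 355.9 Hz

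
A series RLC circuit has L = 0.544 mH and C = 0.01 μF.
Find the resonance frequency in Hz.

Step 1 — Resonance condition Im(Z)=0 gives ω₀ = 1/√(LC).
Step 2 — ω₀ = 1/√(0.000544·1e-08) = 4.287e+05 rad/s.
Step 3 — f₀ = ω₀/(2π) = 6.824e+04 Hz.

f₀ = 6.824e+04 Hz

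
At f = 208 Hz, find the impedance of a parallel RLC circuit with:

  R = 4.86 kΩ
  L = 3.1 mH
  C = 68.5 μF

Step 1 — Angular frequency: ω = 2π·f = 2π·208 = 1307 rad/s.
Step 2 — Component impedances:
  R: Z = R = 4860 Ω
  L: Z = jωL = j·1307·0.0031 = 0 + j4.051 Ω
  C: Z = 1/(jωC) = -j/(ω·C) = 0 - j11.17 Ω
Step 3 — Parallel combination: 1/Z_total = 1/R + 1/L + 1/C; Z_total = 0.008315 + j6.357 Ω = 6.357∠89.9° Ω.

Z = 0.008315 + j6.357 Ω = 6.357∠89.9° Ω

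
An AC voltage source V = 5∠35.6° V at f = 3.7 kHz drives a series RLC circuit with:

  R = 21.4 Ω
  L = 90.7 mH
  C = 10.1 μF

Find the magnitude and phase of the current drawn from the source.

Step 1 — Angular frequency: ω = 2π·f = 2π·3700 = 2.325e+04 rad/s.
Step 2 — Component impedances:
  R: Z = R = 21.4 Ω
  L: Z = jωL = j·2.325e+04·0.0907 = 0 + j2109 Ω
  C: Z = 1/(jωC) = -j/(ω·C) = 0 - j4.259 Ω
Step 3 — Series combination: Z_total = R + L + C = 21.4 + j2104 Ω = 2104∠89.4° Ω.
Step 4 — Source phasor: V = 5∠35.6° V = 4.066 + j2.911 V.
Step 5 — Ohm's law: I = V / Z_total = (4.066 + j2.911) / (21.4 + j2104) = 0.001403 - j0.001918 A.
Step 6 — Convert to polar: |I| = 0.002376 A, ∠I = -53.8°.

I = 0.002376∠-53.8° A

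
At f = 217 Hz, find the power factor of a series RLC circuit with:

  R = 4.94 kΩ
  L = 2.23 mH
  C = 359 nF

Step 1 — Angular frequency: ω = 2π·f = 2π·217 = 1363 rad/s.
Step 2 — Component impedances:
  R: Z = R = 4940 Ω
  L: Z = jωL = j·1363·0.00223 = 0 + j3.04 Ω
  C: Z = 1/(jωC) = -j/(ω·C) = 0 - j2043 Ω
Step 3 — Series combination: Z_total = R + L + C = 4940 - j2040 Ω = 5345∠-22.4° Ω.
Step 4 — Power factor: PF = cos(φ) = Re(Z)/|Z| = 4940/5344.6 = 0.9243.
Step 5 — Type: Im(Z) = -2040 ⇒ leading (phase φ = -22.4°).

PF = 0.9243 (leading, φ = -22.4°)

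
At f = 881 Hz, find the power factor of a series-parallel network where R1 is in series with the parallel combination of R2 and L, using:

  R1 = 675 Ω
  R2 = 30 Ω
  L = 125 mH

Step 1 — Angular frequency: ω = 2π·f = 2π·881 = 5535 rad/s.
Step 2 — Component impedances:
  R1: Z = R = 675 Ω
  R2: Z = R = 30 Ω
  L: Z = jωL = j·5535·0.125 = 0 + j691.9 Ω
Step 3 — Parallel branch: R2 || L = 1/(1/R2 + 1/L) = 29.94 + j1.298 Ω.
Step 4 — Series with R1: Z_total = R1 + (R2 || L) = 704.9 + j1.298 Ω = 704.9∠0.1° Ω.
Step 5 — Power factor: PF = cos(φ) = Re(Z)/|Z| = 704.9/704.9 = 1.
Step 6 — Type: Im(Z) = 1.298 ⇒ lagging (phase φ = 0.1°).

PF = 1 (lagging, φ = 0.1°)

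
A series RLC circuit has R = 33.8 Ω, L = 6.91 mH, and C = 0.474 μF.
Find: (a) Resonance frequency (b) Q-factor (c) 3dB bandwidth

Step 1 — Resonance: ω₀ = 1/√(LC) = 1/√(0.00691·4.74e-07) = 1.747e+04 rad/s.
Step 2 — f₀ = ω₀/(2π) = 2781 Hz.
Step 3 — Series Q: Q = ω₀L/R = 1.747e+04·0.00691/33.8 = 3.572.
Step 4 — Bandwidth: Δω = ω₀/Q = 4891 rad/s; BW = Δω/(2π) = 778.5 Hz.

(a) f₀ = 2781 Hz  (b) Q = 3.572  (c) BW = 778.5 Hz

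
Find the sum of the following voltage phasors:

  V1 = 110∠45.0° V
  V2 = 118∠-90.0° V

Step 1 — Convert each phasor to rectangular form:
  V1 = 110·(cos(45.0°) + j·sin(45.0°)) = 77.78 + j77.78 V
  V2 = 118·(cos(-90.0°) + j·sin(-90.0°)) = 0 - j118 V
Step 2 — Sum components: V_total = 77.78 - j40.22 V.
Step 3 — Convert to polar: |V_total| = 87.56 V, ∠V_total = -27.3°.

V_total = 87.56∠-27.3° V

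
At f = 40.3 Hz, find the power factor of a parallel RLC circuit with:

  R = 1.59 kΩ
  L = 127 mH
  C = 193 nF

Step 1 — Angular frequency: ω = 2π·f = 2π·40.3 = 253.2 rad/s.
Step 2 — Component impedances:
  R: Z = R = 1590 Ω
  L: Z = jωL = j·253.2·0.127 = 0 + j32.16 Ω
  C: Z = 1/(jωC) = -j/(ω·C) = 0 - j2.046e+04 Ω
Step 3 — Parallel combination: 1/Z_total = 1/R + 1/L + 1/C; Z_total = 0.6522 + j32.2 Ω = 32.2∠88.8° Ω.
Step 4 — Power factor: PF = cos(φ) = Re(Z)/|Z| = 0.6522/32.2 = 0.02025.
Step 5 — Type: Im(Z) = 32.2 ⇒ lagging (phase φ = 88.8°).

PF = 0.02025 (lagging, φ = 88.8°)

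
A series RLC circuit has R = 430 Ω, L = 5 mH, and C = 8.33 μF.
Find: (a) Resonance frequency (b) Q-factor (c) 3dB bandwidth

Step 1 — Resonance condition Im(Z)=0 gives ω₀ = 1/√(LC).
Step 2 — ω₀ = 1/√(0.005·8.33e-06) = 4900 rad/s.
Step 3 — f₀ = ω₀/(2π) = 779.9 Hz.
Step 4 — Series Q: Q = ω₀L/R = 4900·0.005/430 = 0.05698.
Step 5 — 3dB bandwidth: Δω = ω₀/Q = 8.6e+04 rad/s; BW = Δω/(2π) = 1.369e+04 Hz.

(a) f₀ = 779.9 Hz  (b) Q = 0.05698  (c) BW = 1.369e+04 Hz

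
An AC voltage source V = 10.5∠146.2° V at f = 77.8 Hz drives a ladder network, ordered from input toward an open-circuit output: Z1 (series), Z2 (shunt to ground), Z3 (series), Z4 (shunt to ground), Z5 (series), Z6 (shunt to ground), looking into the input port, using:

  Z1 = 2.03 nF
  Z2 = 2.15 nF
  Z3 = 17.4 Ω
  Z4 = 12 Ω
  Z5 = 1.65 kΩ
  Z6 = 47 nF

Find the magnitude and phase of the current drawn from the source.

Step 1 — Angular frequency: ω = 2π·f = 2π·77.8 = 488.8 rad/s.
Step 2 — Component impedances:
  Z1: Z = 1/(jωC) = -j/(ω·C) = 0 - j1.008e+06 Ω
  Z2: Z = 1/(jωC) = -j/(ω·C) = 0 - j9.515e+05 Ω
  Z3: Z = R = 17.4 Ω
  Z4: Z = R = 12 Ω
  Z5: Z = R = 1650 Ω
  Z6: Z = 1/(jωC) = -j/(ω·C) = 0 - j4.353e+04 Ω
Step 3 — Ladder network (open output): work backward from the far end, alternating series and parallel combinations. Z_in = 29.4 - j1.008e+06 Ω = 1.008e+06∠-90.0° Ω.
Step 4 — Source phasor: V = 10.5∠146.2° V = -8.725 + j5.841 V.
Step 5 — Ohm's law: I = V / Z_total = (-8.725 + j5.841) / (29.4 - j1.008e+06) = -5.797e-06 - j8.658e-06 A.
Step 6 — Convert to polar: |I| = 1.042e-05 A, ∠I = -123.8°.

I = 1.042e-05∠-123.8° A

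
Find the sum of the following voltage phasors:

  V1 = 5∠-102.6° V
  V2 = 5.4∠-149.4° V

Step 1 — Convert each phasor to rectangular form:
  V1 = 5·(cos(-102.6°) + j·sin(-102.6°)) = -1.091 - j4.88 V
  V2 = 5.4·(cos(-149.4°) + j·sin(-149.4°)) = -4.648 - j2.749 V
Step 2 — Sum components: V_total = -5.739 - j7.628 V.
Step 3 — Convert to polar: |V_total| = 9.546 V, ∠V_total = -127.0°.

V_total = 9.546∠-127.0° V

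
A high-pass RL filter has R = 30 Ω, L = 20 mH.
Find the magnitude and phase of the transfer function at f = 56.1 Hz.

Step 1 — Angular frequency: ω = 2π·56.1 = 352.5 rad/s.
Step 2 — Transfer function: H(jω) = jωL/(R + jωL).
Step 3 — Numerator jωL = j·7.05; denominator R + jωL = 30 + j7.05.
Step 4 — H = 0.05233 + j0.2227.
Step 5 — Magnitude: |H| = 0.2288 (-12.8 dB); phase: φ = 76.8°.

|H| = 0.2288 (-12.8 dB), φ = 76.8°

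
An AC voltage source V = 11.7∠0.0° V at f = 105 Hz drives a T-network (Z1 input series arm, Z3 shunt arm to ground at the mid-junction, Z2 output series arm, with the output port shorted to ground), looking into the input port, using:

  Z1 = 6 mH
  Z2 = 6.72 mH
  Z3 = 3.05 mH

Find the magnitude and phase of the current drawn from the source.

Step 1 — Angular frequency: ω = 2π·f = 2π·105 = 659.7 rad/s.
Step 2 — Component impedances:
  Z1: Z = jωL = j·659.7·0.006 = 0 + j3.958 Ω
  Z2: Z = jωL = j·659.7·0.00672 = 0 + j4.433 Ω
  Z3: Z = jωL = j·659.7·0.00305 = 0 + j2.012 Ω
Step 3 — With the output port shorted to ground, the output series arm Z2 runs from the junction to ground; the shunt arm Z3 also runs from the junction to ground. They appear in parallel: Z3 || Z2 = 0 + j1.384 Ω.
Step 4 — Series with input arm Z1: Z_in = Z1 + (Z3 || Z2) = 0 + j5.342 Ω = 5.342∠90.0° Ω.
Step 5 — Source phasor: V = 11.7∠0.0° V = 11.7 V.
Step 6 — Ohm's law: I = V / Z_total = (11.7) / (0 + j5.342) = 0 - j2.19 A.
Step 7 — Convert to polar: |I| = 2.19 A, ∠I = -90.0°.

I = 2.19∠-90.0° A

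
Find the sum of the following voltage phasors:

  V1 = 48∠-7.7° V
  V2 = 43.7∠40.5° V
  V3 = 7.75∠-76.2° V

Step 1 — Convert each phasor to rectangular form:
  V1 = 48·(cos(-7.7°) + j·sin(-7.7°)) = 47.57 - j6.431 V
  V2 = 43.7·(cos(40.5°) + j·sin(40.5°)) = 33.23 + j28.38 V
  V3 = 7.75·(cos(-76.2°) + j·sin(-76.2°)) = 1.849 - j7.526 V
Step 2 — Sum components: V_total = 82.65 + j14.42 V.
Step 3 — Convert to polar: |V_total| = 83.89 V, ∠V_total = 9.9°.

V_total = 83.89∠9.9° V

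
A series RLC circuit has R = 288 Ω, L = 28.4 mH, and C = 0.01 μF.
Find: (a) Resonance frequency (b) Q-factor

Step 1 — Resonance condition Im(Z)=0 gives ω₀ = 1/√(LC).
Step 2 — ω₀ = 1/√(0.0284·1e-08) = 5.934e+04 rad/s.
Step 3 — f₀ = ω₀/(2π) = 9444 Hz.
Step 4 — Series Q: Q = ω₀L/R = 5.934e+04·0.0284/288 = 5.851.

(a) f₀ = 9444 Hz  (b) Q = 5.851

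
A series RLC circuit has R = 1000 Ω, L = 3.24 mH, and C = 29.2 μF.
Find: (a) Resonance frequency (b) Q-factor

Step 1 — Resonance condition Im(Z)=0 gives ω₀ = 1/√(LC).
Step 2 — ω₀ = 1/√(0.00324·2.92e-05) = 3251 rad/s.
Step 3 — f₀ = ω₀/(2π) = 517.4 Hz.
Step 4 — Series Q: Q = ω₀L/R = 3251·0.00324/1000 = 0.01053.

(a) f₀ = 517.4 Hz  (b) Q = 0.01053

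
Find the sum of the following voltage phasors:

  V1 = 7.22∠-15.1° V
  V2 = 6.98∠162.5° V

Step 1 — Convert each phasor to rectangular form:
  V1 = 7.22·(cos(-15.1°) + j·sin(-15.1°)) = 6.971 - j1.881 V
  V2 = 6.98·(cos(162.5°) + j·sin(162.5°)) = -6.657 + j2.099 V
Step 2 — Sum components: V_total = 0.3138 + j0.2181 V.
Step 3 — Convert to polar: |V_total| = 0.3821 V, ∠V_total = 34.8°.

V_total = 0.3821∠34.8° V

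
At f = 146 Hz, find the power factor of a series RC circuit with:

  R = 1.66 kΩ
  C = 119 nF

Step 1 — Angular frequency: ω = 2π·f = 2π·146 = 917.3 rad/s.
Step 2 — Component impedances:
  R: Z = R = 1660 Ω
  C: Z = 1/(jωC) = -j/(ω·C) = 0 - j9161 Ω
Step 3 — Series combination: Z_total = R + C = 1660 - j9161 Ω = 9310∠-79.7° Ω.
Step 4 — Power factor: PF = cos(φ) = Re(Z)/|Z| = 1660/9310 = 0.1783.
Step 5 — Type: Im(Z) = -9161 ⇒ leading (phase φ = -79.7°).

PF = 0.1783 (leading, φ = -79.7°)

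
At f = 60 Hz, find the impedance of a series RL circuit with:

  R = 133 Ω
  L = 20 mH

Step 1 — Angular frequency: ω = 2π·f = 2π·60 = 377 rad/s.
Step 2 — Component impedances:
  R: Z = R = 133 Ω
  L: Z = jωL = j·377·0.02 = 0 + j7.54 Ω
Step 3 — Series combination: Z_total = R + L = 133 + j7.54 Ω = 133.2∠3.2° Ω.

Z = 133 + j7.54 Ω = 133.2∠3.2° Ω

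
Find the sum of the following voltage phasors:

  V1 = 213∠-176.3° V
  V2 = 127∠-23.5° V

Step 1 — Convert each phasor to rectangular form:
  V1 = 213·(cos(-176.3°) + j·sin(-176.3°)) = -212.6 - j13.75 V
  V2 = 127·(cos(-23.5°) + j·sin(-23.5°)) = 116.5 - j50.64 V
Step 2 — Sum components: V_total = -96.09 - j64.39 V.
Step 3 — Convert to polar: |V_total| = 115.7 V, ∠V_total = -146.2°.

V_total = 115.7∠-146.2° V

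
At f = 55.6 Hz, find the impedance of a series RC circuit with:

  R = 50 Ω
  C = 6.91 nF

Step 1 — Angular frequency: ω = 2π·f = 2π·55.6 = 349.3 rad/s.
Step 2 — Component impedances:
  R: Z = R = 50 Ω
  C: Z = 1/(jωC) = -j/(ω·C) = 0 - j4.143e+05 Ω
Step 3 — Series combination: Z_total = R + C = 50 - j4.143e+05 Ω = 4.143e+05∠-90.0° Ω.

Z = 50 - j4.143e+05 Ω = 4.143e+05∠-90.0° Ω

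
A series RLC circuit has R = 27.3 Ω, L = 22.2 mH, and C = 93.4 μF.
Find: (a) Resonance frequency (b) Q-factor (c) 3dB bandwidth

Step 1 — Resonance: ω₀ = 1/√(LC) = 1/√(0.0222·9.34e-05) = 694.5 rad/s.
Step 2 — f₀ = ω₀/(2π) = 110.5 Hz.
Step 3 — Series Q: Q = ω₀L/R = 694.5·0.0222/27.3 = 0.5647.
Step 4 — Bandwidth: Δω = ω₀/Q = 1230 rad/s; BW = Δω/(2π) = 195.7 Hz.

(a) f₀ = 110.5 Hz  (b) Q = 0.5647  (c) BW = 195.7 Hz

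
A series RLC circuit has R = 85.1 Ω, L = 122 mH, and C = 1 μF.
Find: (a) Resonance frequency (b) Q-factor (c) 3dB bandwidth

Step 1 — Resonance: ω₀ = 1/√(LC) = 1/√(0.122·1e-06) = 2863 rad/s.
Step 2 — f₀ = ω₀/(2π) = 455.7 Hz.
Step 3 — Series Q: Q = ω₀L/R = 2863·0.122/85.1 = 4.104.
Step 4 — Bandwidth: Δω = ω₀/Q = 697.5 rad/s; BW = Δω/(2π) = 111 Hz.

(a) f₀ = 455.7 Hz  (b) Q = 4.104  (c) BW = 111 Hz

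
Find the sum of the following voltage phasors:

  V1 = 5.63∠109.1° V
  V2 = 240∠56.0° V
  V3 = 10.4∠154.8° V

Step 1 — Convert each phasor to rectangular form:
  V1 = 5.63·(cos(109.1°) + j·sin(109.1°)) = -1.842 + j5.32 V
  V2 = 240·(cos(56.0°) + j·sin(56.0°)) = 134.2 + j199 V
  V3 = 10.4·(cos(154.8°) + j·sin(154.8°)) = -9.41 + j4.428 V
Step 2 — Sum components: V_total = 123 + j208.7 V.
Step 3 — Convert to polar: |V_total| = 242.2 V, ∠V_total = 59.5°.

V_total = 242.2∠59.5° V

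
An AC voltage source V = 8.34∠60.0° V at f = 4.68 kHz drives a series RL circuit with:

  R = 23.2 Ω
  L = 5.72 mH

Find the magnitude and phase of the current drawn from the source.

Step 1 — Angular frequency: ω = 2π·f = 2π·4680 = 2.941e+04 rad/s.
Step 2 — Component impedances:
  R: Z = R = 23.2 Ω
  L: Z = jωL = j·2.941e+04·0.00572 = 0 + j168.2 Ω
Step 3 — Series combination: Z_total = R + L = 23.2 + j168.2 Ω = 169.8∠82.1° Ω.
Step 4 — Source phasor: V = 8.34∠60.0° V = 4.17 + j7.223 V.
Step 5 — Ohm's law: I = V / Z_total = (4.17 + j7.223) / (23.2 + j168.2) = 0.0455 - j0.01852 A.
Step 6 — Convert to polar: |I| = 0.04912 A, ∠I = -22.1°.

I = 0.04912∠-22.1° A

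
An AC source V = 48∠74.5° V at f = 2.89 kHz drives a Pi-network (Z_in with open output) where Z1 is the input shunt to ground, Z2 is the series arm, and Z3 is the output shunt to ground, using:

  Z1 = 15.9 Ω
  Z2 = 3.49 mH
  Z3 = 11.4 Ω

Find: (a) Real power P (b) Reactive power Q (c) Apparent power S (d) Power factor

Step 1 — Angular frequency: ω = 2π·f = 2π·2890 = 1.816e+04 rad/s.
Step 2 — Component impedances:
  Z1: Z = R = 15.9 Ω
  Z2: Z = jωL = j·1.816e+04·0.00349 = 0 + j63.37 Ω
  Z3: Z = R = 11.4 Ω
Step 3 — With open output, the series arm Z2 and the output shunt Z3 appear in series to ground: Z2 + Z3 = 11.4 + j63.37 Ω.
Step 4 — Parallel with input shunt Z1: Z_in = Z1 || (Z2 + Z3) = 14.45 + j3.365 Ω = 14.84∠13.1° Ω.
Step 5 — Source phasor: V = 48∠74.5° V = 12.83 + j46.25 V.
Step 6 — Current: I = V / Z = 1.549 + j2.84 A = 3.235∠61.4° A.
Step 7 — Complex power: S = V·I* = 151.2 + j35.22 VA.
Step 8 — Real power: P = Re(S) = 151.2 W.
Step 9 — Reactive power: Q = Im(S) = 35.22 VAR.
Step 10 — Apparent power: |S| = 155.3 VA.
Step 11 — Power factor: PF = P/|S| = 0.9739 (lagging).

(a) P = 151.2 W  (b) Q = 35.22 VAR  (c) S = 155.3 VA  (d) PF = 0.9739 (lagging)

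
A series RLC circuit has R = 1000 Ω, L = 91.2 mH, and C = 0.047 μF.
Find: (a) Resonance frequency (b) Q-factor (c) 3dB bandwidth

Step 1 — Resonance condition Im(Z)=0 gives ω₀ = 1/√(LC).
Step 2 — ω₀ = 1/√(0.0912·4.7e-08) = 1.527e+04 rad/s.
Step 3 — f₀ = ω₀/(2π) = 2431 Hz.
Step 4 — Series Q: Q = ω₀L/R = 1.527e+04·0.0912/1000 = 1.393.
Step 5 — 3dB bandwidth: Δω = ω₀/Q = 1.096e+04 rad/s; BW = Δω/(2π) = 1745 Hz.

(a) f₀ = 2431 Hz  (b) Q = 1.393  (c) BW = 1745 Hz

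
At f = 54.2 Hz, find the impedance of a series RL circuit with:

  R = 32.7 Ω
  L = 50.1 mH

Step 1 — Angular frequency: ω = 2π·f = 2π·54.2 = 340.5 rad/s.
Step 2 — Component impedances:
  R: Z = R = 32.7 Ω
  L: Z = jωL = j·340.5·0.0501 = 0 + j17.06 Ω
Step 3 — Series combination: Z_total = R + L = 32.7 + j17.06 Ω = 36.88∠27.6° Ω.

Z = 32.7 + j17.06 Ω = 36.88∠27.6° Ω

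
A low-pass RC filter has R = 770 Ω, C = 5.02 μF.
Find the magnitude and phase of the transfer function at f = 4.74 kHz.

Step 1 — Angular frequency: ω = 2π·4740 = 2.978e+04 rad/s.
Step 2 — Transfer function: H(jω) = 1/(1 + jωRC).
Step 3 — Denominator: 1 + jωRC = 1 + j·2.978e+04·770·5.02e-06 = 1 + j115.1.
Step 4 — H = 7.545e-05 - j0.008686.
Step 5 — Magnitude: |H| = 0.008686 (-41.2 dB); phase: φ = -89.5°.

|H| = 0.008686 (-41.2 dB), φ = -89.5°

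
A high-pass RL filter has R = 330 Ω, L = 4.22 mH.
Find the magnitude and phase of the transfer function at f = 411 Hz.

Step 1 — Angular frequency: ω = 2π·411 = 2582 rad/s.
Step 2 — Transfer function: H(jω) = jωL/(R + jωL).
Step 3 — Numerator jωL = j·10.9; denominator R + jωL = 330 + j10.9.
Step 4 — H = 0.001089 + j0.03299.
Step 5 — Magnitude: |H| = 0.03301 (-29.6 dB); phase: φ = 88.1°.

|H| = 0.03301 (-29.6 dB), φ = 88.1°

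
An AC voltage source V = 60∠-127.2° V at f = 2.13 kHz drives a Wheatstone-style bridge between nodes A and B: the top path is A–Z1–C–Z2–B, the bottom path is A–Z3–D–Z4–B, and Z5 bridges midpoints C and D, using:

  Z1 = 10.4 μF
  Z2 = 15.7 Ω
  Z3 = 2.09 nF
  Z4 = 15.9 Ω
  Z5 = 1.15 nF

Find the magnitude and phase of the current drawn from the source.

Step 1 — Angular frequency: ω = 2π·f = 2π·2130 = 1.338e+04 rad/s.
Step 2 — Component impedances:
  Z1: Z = 1/(jωC) = -j/(ω·C) = 0 - j7.185 Ω
  Z2: Z = R = 15.7 Ω
  Z3: Z = 1/(jωC) = -j/(ω·C) = 0 - j3.575e+04 Ω
  Z4: Z = R = 15.9 Ω
  Z5: Z = 1/(jωC) = -j/(ω·C) = 0 - j6.497e+04 Ω
Step 3 — Bridge requires nodal analysis (the Z5 bridge couples midpoints C and D, so the two paths cannot be reduced to a simple series/parallel combination). Setting node B to ground and injecting 1 A at node A, the 3-node admittance system at A, C, D solves to V_A = Z_AB = 15.69 - j7.194 Ω = 17.26∠-24.6° Ω.
Step 4 — Source phasor: V = 60∠-127.2° V = -36.28 - j47.79 V.
Step 5 — Ohm's law: I = V / Z_total = (-36.28 - j47.79) / (15.69 - j7.194) = -0.7566 - j3.392 A.
Step 6 — Convert to polar: |I| = 3.475 A, ∠I = -102.6°.

I = 3.475∠-102.6° A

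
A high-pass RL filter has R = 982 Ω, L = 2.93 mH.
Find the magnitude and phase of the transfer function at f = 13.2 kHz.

Step 1 — Angular frequency: ω = 2π·1.32e+04 = 8.294e+04 rad/s.
Step 2 — Transfer function: H(jω) = jωL/(R + jωL).
Step 3 — Numerator jωL = j·243; denominator R + jωL = 982 + j243.
Step 4 — H = 0.0577 + j0.2332.
Step 5 — Magnitude: |H| = 0.2402 (-12.4 dB); phase: φ = 76.1°.

|H| = 0.2402 (-12.4 dB), φ = 76.1°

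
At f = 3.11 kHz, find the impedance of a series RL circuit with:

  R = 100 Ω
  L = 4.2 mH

Step 1 — Angular frequency: ω = 2π·f = 2π·3110 = 1.954e+04 rad/s.
Step 2 — Component impedances:
  R: Z = R = 100 Ω
  L: Z = jωL = j·1.954e+04·0.0042 = 0 + j82.07 Ω
Step 3 — Series combination: Z_total = R + L = 100 + j82.07 Ω = 129.4∠39.4° Ω.

Z = 100 + j82.07 Ω = 129.4∠39.4° Ω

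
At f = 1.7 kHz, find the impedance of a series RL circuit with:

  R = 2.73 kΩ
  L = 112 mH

Step 1 — Angular frequency: ω = 2π·f = 2π·1700 = 1.068e+04 rad/s.
Step 2 — Component impedances:
  R: Z = R = 2730 Ω
  L: Z = jωL = j·1.068e+04·0.112 = 0 + j1196 Ω
Step 3 — Series combination: Z_total = R + L = 2730 + j1196 Ω = 2981∠23.7° Ω.

Z = 2730 + j1196 Ω = 2981∠23.7° Ω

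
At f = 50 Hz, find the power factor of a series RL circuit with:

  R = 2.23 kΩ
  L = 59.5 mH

Step 1 — Angular frequency: ω = 2π·f = 2π·50 = 314.2 rad/s.
Step 2 — Component impedances:
  R: Z = R = 2230 Ω
  L: Z = jωL = j·314.2·0.0595 = 0 + j18.69 Ω
Step 3 — Series combination: Z_total = R + L = 2230 + j18.69 Ω = 2230∠0.5° Ω.
Step 4 — Power factor: PF = cos(φ) = Re(Z)/|Z| = 2230/2230 = 1.
Step 5 — Type: Im(Z) = 18.69 ⇒ lagging (phase φ = 0.5°).

PF = 1 (lagging, φ = 0.5°)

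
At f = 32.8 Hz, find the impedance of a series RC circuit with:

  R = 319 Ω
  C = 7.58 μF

Step 1 — Angular frequency: ω = 2π·f = 2π·32.8 = 206.1 rad/s.
Step 2 — Component impedances:
  R: Z = R = 319 Ω
  C: Z = 1/(jωC) = -j/(ω·C) = 0 - j640.1 Ω
Step 3 — Series combination: Z_total = R + C = 319 - j640.1 Ω = 715.2∠-63.5° Ω.

Z = 319 - j640.1 Ω = 715.2∠-63.5° Ω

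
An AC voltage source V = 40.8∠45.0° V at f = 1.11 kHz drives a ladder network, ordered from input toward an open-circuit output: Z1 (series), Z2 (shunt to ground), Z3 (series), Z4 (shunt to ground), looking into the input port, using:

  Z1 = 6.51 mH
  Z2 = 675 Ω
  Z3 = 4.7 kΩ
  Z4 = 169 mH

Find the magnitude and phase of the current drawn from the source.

Step 1 — Angular frequency: ω = 2π·f = 2π·1110 = 6974 rad/s.
Step 2 — Component impedances:
  Z1: Z = jωL = j·6974·0.00651 = 0 + j45.4 Ω
  Z2: Z = R = 675 Ω
  Z3: Z = R = 4700 Ω
  Z4: Z = jωL = j·6974·0.169 = 0 + j1179 Ω
Step 3 — Ladder network (open output): work backward from the far end, alternating series and parallel combinations. Z_in = 594.1 + j63.14 Ω = 597.5∠6.1° Ω.
Step 4 — Source phasor: V = 40.8∠45.0° V = 28.85 + j28.85 V.
Step 5 — Ohm's law: I = V / Z_total = (28.85 + j28.85) / (594.1 + j63.14) = 0.05312 + j0.04291 A.
Step 6 — Convert to polar: |I| = 0.06829 A, ∠I = 38.9°.

I = 0.06829∠38.9° A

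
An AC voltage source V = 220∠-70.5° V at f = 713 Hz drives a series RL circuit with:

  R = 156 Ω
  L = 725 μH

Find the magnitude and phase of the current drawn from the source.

Step 1 — Angular frequency: ω = 2π·f = 2π·713 = 4480 rad/s.
Step 2 — Component impedances:
  R: Z = R = 156 Ω
  L: Z = jωL = j·4480·0.000725 = 0 + j3.248 Ω
Step 3 — Series combination: Z_total = R + L = 156 + j3.248 Ω = 156∠1.2° Ω.
Step 4 — Source phasor: V = 220∠-70.5° V = 73.44 - j207.4 V.
Step 5 — Ohm's law: I = V / Z_total = (73.44 - j207.4) / (156 + j3.248) = 0.4429 - j1.339 A.
Step 6 — Convert to polar: |I| = 1.41 A, ∠I = -71.7°.

I = 1.41∠-71.7° A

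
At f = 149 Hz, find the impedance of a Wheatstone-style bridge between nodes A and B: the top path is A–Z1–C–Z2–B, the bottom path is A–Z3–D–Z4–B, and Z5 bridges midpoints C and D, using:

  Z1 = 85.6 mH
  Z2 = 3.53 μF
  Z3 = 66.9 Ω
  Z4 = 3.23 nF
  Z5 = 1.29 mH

Step 1 — Angular frequency: ω = 2π·f = 2π·149 = 936.2 rad/s.
Step 2 — Component impedances:
  Z1: Z = jωL = j·936.2·0.0856 = 0 + j80.14 Ω
  Z2: Z = 1/(jωC) = -j/(ω·C) = 0 - j302.6 Ω
  Z3: Z = R = 66.9 Ω
  Z4: Z = 1/(jωC) = -j/(ω·C) = 0 - j3.307e+05 Ω
  Z5: Z = jωL = j·936.2·0.00129 = 0 + j1.208 Ω
Step 3 — Bridge requires nodal analysis (the Z5 bridge couples midpoints C and D, so the two paths cannot be reduced to a simple series/parallel combination). Setting node B to ground and injecting 1 A at node A, the 3-node admittance system at A, C, D solves to V_A = Z_AB = 38.73 - j269.3 Ω = 272∠-81.8° Ω.

Z = 38.73 - j269.3 Ω = 272∠-81.8° Ω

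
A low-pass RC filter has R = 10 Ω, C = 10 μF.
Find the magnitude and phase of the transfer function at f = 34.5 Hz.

Step 1 — Angular frequency: ω = 2π·34.5 = 216.8 rad/s.
Step 2 — Transfer function: H(jω) = 1/(1 + jωRC).
Step 3 — Denominator: 1 + jωRC = 1 + j·216.8·10·1e-05 = 1 + j0.02168.
Step 4 — H = 0.9995 - j0.02167.
Step 5 — Magnitude: |H| = 0.9998 (-0.0 dB); phase: φ = -1.2°.

|H| = 0.9998 (-0.0 dB), φ = -1.2°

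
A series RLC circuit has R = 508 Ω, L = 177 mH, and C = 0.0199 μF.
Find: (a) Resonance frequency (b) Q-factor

Step 1 — Resonance condition Im(Z)=0 gives ω₀ = 1/√(LC).
Step 2 — ω₀ = 1/√(0.177·1.99e-08) = 1.685e+04 rad/s.
Step 3 — f₀ = ω₀/(2π) = 2682 Hz.
Step 4 — Series Q: Q = ω₀L/R = 1.685e+04·0.177/508 = 5.871.

(a) f₀ = 2682 Hz  (b) Q = 5.871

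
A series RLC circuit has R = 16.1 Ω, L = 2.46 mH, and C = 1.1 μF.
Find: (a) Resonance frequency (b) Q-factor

Step 1 — Resonance condition Im(Z)=0 gives ω₀ = 1/√(LC).
Step 2 — ω₀ = 1/√(0.00246·1.1e-06) = 1.922e+04 rad/s.
Step 3 — f₀ = ω₀/(2π) = 3060 Hz.
Step 4 — Series Q: Q = ω₀L/R = 1.922e+04·0.00246/16.1 = 2.937.

(a) f₀ = 3060 Hz  (b) Q = 2.937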